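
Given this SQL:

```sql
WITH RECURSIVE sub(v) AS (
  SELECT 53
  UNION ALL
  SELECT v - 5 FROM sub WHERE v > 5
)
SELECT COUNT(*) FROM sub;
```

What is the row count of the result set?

11

Base: v=53.
Iteration 1: 53 > 5 holds -> v = 53 - 5 = 48.
Iteration 2: 48 > 5 holds -> v = 48 - 5 = 43.
Iteration 3: 43 > 5 holds -> v = 43 - 5 = 38.
Iteration 4: 38 > 5 holds -> v = 38 - 5 = 33.
Iteration 5: 33 > 5 holds -> v = 33 - 5 = 28.
Iteration 6: 28 > 5 holds -> v = 28 - 5 = 23.
Iteration 7: 23 > 5 holds -> v = 23 - 5 = 18.
Iteration 8: 18 > 5 holds -> v = 18 - 5 = 13.
Iteration 9: 13 > 5 holds -> v = 13 - 5 = 8.
Iteration 10: 8 > 5 holds -> v = 8 - 5 = 3.
Iteration 11: 3 > 5 fails; recursion stops.
Total rows emitted: 11.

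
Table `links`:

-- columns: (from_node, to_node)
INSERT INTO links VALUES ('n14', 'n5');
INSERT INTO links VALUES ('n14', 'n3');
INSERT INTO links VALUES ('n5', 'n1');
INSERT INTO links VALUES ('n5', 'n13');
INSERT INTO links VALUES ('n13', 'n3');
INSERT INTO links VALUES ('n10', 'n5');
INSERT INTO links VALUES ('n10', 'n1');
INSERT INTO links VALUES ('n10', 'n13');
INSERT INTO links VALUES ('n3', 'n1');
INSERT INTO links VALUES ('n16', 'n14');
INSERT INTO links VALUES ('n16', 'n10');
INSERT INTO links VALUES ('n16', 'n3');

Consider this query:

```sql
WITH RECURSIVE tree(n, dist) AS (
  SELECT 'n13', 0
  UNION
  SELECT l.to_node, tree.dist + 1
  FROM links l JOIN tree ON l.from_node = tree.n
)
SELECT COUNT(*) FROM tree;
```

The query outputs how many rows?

Base: (n13, dist=0).
Iteration 1: edges from {n13} -> (n3, dist=1).
Iteration 2: edges from {n3} -> (n1, dist=2).
Iteration 3: no outgoing edges from {n1}; recursion stops.
Total rows emitted: 3.

3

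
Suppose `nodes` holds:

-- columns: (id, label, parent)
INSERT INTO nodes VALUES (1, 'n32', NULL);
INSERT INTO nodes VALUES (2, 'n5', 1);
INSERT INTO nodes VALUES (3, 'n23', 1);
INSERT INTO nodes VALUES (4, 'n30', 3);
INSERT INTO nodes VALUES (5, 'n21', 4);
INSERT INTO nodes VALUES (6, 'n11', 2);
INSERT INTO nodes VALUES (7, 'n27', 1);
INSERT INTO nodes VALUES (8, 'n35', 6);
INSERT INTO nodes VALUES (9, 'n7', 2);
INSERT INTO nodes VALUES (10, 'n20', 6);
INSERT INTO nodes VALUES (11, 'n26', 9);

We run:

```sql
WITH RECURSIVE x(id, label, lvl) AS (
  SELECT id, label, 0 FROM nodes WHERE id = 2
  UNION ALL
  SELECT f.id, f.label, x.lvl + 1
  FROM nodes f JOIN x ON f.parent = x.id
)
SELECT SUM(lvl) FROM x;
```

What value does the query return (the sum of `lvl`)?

Base: id=2 (n5) at lvl 0.
Iteration 1: rows with parent in {2} -> n11 (id 6, lvl 1), n7 (id 9, lvl 1).
Iteration 2: rows with parent in {6,9} -> n35 (id 8, lvl 2), n20 (id 10, lvl 2), n26 (id 11, lvl 2).
Iteration 3: no rows with parent in {8,10,11}; recursion stops.
SUM(lvl) = 0 + 1 + 1 + 2 + 2 + 2 = 8.

8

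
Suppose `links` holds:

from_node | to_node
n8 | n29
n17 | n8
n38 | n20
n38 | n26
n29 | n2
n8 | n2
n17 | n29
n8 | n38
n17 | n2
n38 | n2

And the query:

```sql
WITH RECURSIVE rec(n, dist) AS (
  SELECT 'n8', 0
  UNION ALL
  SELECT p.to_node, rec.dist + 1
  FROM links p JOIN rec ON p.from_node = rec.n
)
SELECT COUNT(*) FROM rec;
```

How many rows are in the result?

8

Base: (n8, dist=0).
Iteration 1: edges from {n8} -> (n2, dist=1), (n29, dist=1), (n38, dist=1).
Iteration 2: edges from {n2,n29,n38} -> (n2, dist=2) x2, (n20, dist=2), (n26, dist=2). [UNION ALL keeps all 4 new rows, including repeats]
Iteration 3: no outgoing edges from {n2,n20,n26}; recursion stops.
Total rows emitted: 8.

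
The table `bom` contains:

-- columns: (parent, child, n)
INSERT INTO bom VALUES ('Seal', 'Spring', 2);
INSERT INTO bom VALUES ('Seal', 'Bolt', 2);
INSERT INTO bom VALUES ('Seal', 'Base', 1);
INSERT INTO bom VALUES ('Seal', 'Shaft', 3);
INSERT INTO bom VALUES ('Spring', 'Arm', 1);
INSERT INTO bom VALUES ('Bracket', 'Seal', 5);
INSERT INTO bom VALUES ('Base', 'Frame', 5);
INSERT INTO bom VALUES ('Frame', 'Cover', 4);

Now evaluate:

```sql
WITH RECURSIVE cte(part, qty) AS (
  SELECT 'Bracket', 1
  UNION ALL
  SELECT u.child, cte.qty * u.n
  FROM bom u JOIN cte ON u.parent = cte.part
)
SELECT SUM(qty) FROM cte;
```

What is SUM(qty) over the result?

181

Base: (Bracket, qty=1).
Iteration 1: components of {Bracket} -> Seal = 1*5 = 5.
Iteration 2: components of {Seal} -> Base = 5*1 = 5, Bolt = 5*2 = 10, Shaft = 5*3 = 15, Spring = 5*2 = 10.
Iteration 3: components of {Base,Bolt,Shaft,Spring} -> Arm = 10*1 = 10, Frame = 5*5 = 25.
Iteration 4: components of {Arm,Frame} -> Cover = 25*4 = 100.
Iteration 5: no further components; recursion stops.
SUM(qty) = 1 + 5 + 10 + 15 + 5 + 10 + 10 + 25 + 100 = 181.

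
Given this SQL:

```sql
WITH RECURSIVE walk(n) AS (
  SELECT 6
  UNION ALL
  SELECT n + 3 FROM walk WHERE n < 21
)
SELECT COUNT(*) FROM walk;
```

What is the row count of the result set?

6

Base: n=6.
Iteration 1: 6 < 21 holds -> n = 6 + 3 = 9.
Iteration 2: 9 < 21 holds -> n = 9 + 3 = 12.
Iteration 3: 12 < 21 holds -> n = 12 + 3 = 15.
Iteration 4: 15 < 21 holds -> n = 15 + 3 = 18.
Iteration 5: 18 < 21 holds -> n = 18 + 3 = 21.
Iteration 6: 21 < 21 fails; recursion stops.
Total rows emitted: 6.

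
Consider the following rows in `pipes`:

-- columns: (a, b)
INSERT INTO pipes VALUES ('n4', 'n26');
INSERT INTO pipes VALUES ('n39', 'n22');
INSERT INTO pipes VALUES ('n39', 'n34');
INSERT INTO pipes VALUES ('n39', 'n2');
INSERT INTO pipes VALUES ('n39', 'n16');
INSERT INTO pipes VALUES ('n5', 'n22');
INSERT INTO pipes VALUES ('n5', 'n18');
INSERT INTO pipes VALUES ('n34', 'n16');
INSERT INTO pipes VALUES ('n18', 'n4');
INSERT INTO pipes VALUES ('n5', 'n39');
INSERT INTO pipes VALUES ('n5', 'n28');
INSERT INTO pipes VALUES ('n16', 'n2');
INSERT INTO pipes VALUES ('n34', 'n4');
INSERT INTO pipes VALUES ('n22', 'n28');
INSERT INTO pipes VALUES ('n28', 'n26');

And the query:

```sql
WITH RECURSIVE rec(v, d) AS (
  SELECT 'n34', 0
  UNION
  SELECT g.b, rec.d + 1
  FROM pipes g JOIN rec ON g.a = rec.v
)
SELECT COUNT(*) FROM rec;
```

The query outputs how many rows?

Base: (n34, d=0).
Iteration 1: edges from {n34} -> (n16, d=1), (n4, d=1).
Iteration 2: edges from {n16,n4} -> (n2, d=2), (n26, d=2).
Iteration 3: no outgoing edges from {n2,n26}; recursion stops.
Total rows emitted: 5.

5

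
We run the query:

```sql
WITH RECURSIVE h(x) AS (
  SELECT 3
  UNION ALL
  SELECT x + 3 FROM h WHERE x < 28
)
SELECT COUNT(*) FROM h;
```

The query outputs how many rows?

10

Base: x=3.
Iteration 1: 3 < 28 holds -> x = 3 + 3 = 6.
Iteration 2: 6 < 28 holds -> x = 6 + 3 = 9.
Iteration 3: 9 < 28 holds -> x = 9 + 3 = 12.
Iteration 4: 12 < 28 holds -> x = 12 + 3 = 15.
Iteration 5: 15 < 28 holds -> x = 15 + 3 = 18.
Iteration 6: 18 < 28 holds -> x = 18 + 3 = 21.
Iteration 7: 21 < 28 holds -> x = 21 + 3 = 24.
Iteration 8: 24 < 28 holds -> x = 24 + 3 = 27.
Iteration 9: 27 < 28 holds -> x = 27 + 3 = 30.
Iteration 10: 30 < 28 fails; recursion stops.
Total rows emitted: 10.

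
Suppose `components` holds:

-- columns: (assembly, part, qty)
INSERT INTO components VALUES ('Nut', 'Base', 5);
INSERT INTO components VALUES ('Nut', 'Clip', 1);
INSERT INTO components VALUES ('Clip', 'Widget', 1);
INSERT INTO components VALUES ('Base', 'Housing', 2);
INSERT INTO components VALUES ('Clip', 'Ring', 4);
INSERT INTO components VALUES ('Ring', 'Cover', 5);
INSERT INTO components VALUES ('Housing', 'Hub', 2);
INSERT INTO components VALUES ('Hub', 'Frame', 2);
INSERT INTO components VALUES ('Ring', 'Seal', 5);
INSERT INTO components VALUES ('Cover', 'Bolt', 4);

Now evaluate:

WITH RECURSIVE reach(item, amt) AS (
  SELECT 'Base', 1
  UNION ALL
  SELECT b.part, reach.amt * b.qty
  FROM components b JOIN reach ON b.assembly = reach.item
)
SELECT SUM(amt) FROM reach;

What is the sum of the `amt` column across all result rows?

15

Base: (Base, amt=1).
Iteration 1: components of {Base} -> Housing = 1*2 = 2.
Iteration 2: components of {Housing} -> Hub = 2*2 = 4.
Iteration 3: components of {Hub} -> Frame = 4*2 = 8.
Iteration 4: no further components; recursion stops.
SUM(amt) = 1 + 2 + 4 + 8 = 15.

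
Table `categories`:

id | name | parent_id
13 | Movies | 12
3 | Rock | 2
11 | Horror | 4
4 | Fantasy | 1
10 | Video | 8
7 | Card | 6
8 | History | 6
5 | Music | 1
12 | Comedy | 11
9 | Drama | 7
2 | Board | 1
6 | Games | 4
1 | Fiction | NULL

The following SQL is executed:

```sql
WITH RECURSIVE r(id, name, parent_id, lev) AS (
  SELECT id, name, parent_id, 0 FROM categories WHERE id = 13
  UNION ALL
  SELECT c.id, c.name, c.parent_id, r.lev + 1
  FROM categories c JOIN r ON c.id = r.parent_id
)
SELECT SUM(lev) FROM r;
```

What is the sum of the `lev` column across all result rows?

Base: id=13 (Movies), parent_id=12, lev 0.
Iteration 1: join on id=12 -> Comedy (id 12, parent_id=11, lev 1).
Iteration 2: join on id=11 -> Horror (id 11, parent_id=4, lev 2).
Iteration 3: join on id=4 -> Fantasy (id 4, parent_id=1, lev 3).
Iteration 4: join on id=1 -> Fiction (id 1, parent_id=NULL, lev 4).
Iteration 5: parent_id is NULL; no match; recursion stops.
SUM(lev) = 0 + 1 + 2 + 3 + 4 = 10.

10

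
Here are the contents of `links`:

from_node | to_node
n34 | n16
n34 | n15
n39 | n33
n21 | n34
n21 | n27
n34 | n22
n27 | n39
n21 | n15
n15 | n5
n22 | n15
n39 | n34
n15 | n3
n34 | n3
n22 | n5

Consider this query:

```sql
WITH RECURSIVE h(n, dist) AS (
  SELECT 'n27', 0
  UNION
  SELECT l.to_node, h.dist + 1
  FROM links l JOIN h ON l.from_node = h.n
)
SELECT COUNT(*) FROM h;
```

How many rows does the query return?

Base: (n27, dist=0).
Iteration 1: edges from {n27} -> (n39, dist=1).
Iteration 2: edges from {n39} -> (n33, dist=2), (n34, dist=2).
Iteration 3: edges from {n33,n34} -> (n15, dist=3), (n16, dist=3), (n22, dist=3), (n3, dist=3).
Iteration 4: edges from {n15,n16,n22,n3} -> (n15, dist=4), (n3, dist=4), (n5, dist=4). [UNION drops 1 duplicate row(s)]
Iteration 5: edges from {n15,n3,n5} -> (n3, dist=5), (n5, dist=5).
Iteration 6: no outgoing edges from {n3,n5}; recursion stops.
Total rows emitted: 13.

13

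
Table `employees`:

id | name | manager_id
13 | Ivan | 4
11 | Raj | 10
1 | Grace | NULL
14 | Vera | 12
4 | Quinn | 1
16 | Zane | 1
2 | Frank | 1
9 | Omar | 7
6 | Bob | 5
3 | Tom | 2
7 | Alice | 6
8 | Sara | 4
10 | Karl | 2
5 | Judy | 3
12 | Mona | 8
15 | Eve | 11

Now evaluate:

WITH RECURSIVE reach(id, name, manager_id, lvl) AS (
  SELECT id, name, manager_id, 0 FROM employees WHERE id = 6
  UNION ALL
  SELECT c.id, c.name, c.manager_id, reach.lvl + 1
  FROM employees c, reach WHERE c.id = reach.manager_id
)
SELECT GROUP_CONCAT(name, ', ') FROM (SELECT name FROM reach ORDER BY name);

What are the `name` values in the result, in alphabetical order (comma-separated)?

Base: id=6 (Bob), manager_id=5, lvl 0.
Iteration 1: join on id=5 -> Judy (id 5, manager_id=3, lvl 1).
Iteration 2: join on id=3 -> Tom (id 3, manager_id=2, lvl 2).
Iteration 3: join on id=2 -> Frank (id 2, manager_id=1, lvl 3).
Iteration 4: join on id=1 -> Grace (id 1, manager_id=NULL, lvl 4).
Iteration 5: manager_id is NULL; no match; recursion stops.

Bob, Frank, Grace, Judy, Tom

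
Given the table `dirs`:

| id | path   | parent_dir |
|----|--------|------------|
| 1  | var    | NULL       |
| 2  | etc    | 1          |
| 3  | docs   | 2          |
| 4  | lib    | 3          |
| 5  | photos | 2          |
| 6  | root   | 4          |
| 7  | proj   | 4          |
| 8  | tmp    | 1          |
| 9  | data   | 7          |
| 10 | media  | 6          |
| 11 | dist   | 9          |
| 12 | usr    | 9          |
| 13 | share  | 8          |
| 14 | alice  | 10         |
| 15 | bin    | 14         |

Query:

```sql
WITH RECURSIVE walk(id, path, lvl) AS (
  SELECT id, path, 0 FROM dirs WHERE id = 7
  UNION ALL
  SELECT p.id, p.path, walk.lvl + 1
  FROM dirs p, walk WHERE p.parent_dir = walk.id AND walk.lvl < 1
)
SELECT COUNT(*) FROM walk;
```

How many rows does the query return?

2

Base: id=7 (proj) at lvl 0.
Iteration 1: rows with parent_dir in {7} -> data (id 9, lvl 1).
Iteration 2: lvl < 1 fails for all current rows; recursion stops.
Total rows emitted: 2.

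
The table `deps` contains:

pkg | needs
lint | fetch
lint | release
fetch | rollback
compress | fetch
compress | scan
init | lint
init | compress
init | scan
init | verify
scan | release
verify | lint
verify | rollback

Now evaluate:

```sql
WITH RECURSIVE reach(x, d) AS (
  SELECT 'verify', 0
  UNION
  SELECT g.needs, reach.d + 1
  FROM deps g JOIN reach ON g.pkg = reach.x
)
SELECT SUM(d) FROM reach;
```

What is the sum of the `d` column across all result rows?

Base: (verify, d=0).
Iteration 1: edges from {verify} -> (lint, d=1), (rollback, d=1).
Iteration 2: edges from {lint,rollback} -> (fetch, d=2), (release, d=2).
Iteration 3: edges from {fetch,release} -> (rollback, d=3).
Iteration 4: no outgoing edges from {rollback}; recursion stops.
SUM(d) = 0 + 1 + 1 + 2 + 2 + 3 = 9.

9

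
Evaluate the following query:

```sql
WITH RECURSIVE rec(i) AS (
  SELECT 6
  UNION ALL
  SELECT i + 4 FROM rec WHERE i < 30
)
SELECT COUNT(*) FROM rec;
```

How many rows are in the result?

Base: i=6.
Iteration 1: 6 < 30 holds -> i = 6 + 4 = 10.
Iteration 2: 10 < 30 holds -> i = 10 + 4 = 14.
Iteration 3: 14 < 30 holds -> i = 14 + 4 = 18.
Iteration 4: 18 < 30 holds -> i = 18 + 4 = 22.
Iteration 5: 22 < 30 holds -> i = 22 + 4 = 26.
Iteration 6: 26 < 30 holds -> i = 26 + 4 = 30.
Iteration 7: 30 < 30 fails; recursion stops.
Total rows emitted: 7.

7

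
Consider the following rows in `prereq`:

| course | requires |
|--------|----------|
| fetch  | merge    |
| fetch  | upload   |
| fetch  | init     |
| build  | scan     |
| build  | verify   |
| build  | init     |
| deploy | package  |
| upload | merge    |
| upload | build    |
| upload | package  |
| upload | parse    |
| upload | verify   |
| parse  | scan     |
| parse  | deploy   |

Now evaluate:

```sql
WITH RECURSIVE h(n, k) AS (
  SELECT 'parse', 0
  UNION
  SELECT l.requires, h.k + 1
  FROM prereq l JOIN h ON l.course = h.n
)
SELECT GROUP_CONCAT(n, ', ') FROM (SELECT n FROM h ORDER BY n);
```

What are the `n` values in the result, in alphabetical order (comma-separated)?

deploy, package, parse, scan

Base: (parse, k=0).
Iteration 1: edges from {parse} -> (deploy, k=1), (scan, k=1).
Iteration 2: edges from {deploy,scan} -> (package, k=2).
Iteration 3: no outgoing edges from {package}; recursion stops.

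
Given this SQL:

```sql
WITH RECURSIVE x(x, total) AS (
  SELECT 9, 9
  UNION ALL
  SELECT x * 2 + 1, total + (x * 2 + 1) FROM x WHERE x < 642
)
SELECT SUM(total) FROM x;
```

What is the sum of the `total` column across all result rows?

Base: x=9, total=9.
Iteration 1: 9 < 642 holds -> x = 9 * 2 + 1 = 19, total = 9 + 19 = 28.
Iteration 2: 19 < 642 holds -> x = 19 * 2 + 1 = 39, total = 28 + 39 = 67.
Iteration 3: 39 < 642 holds -> x = 39 * 2 + 1 = 79, total = 67 + 79 = 146.
Iteration 4: 79 < 642 holds -> x = 79 * 2 + 1 = 159, total = 146 + 159 = 305.
Iteration 5: 159 < 642 holds -> x = 159 * 2 + 1 = 319, total = 305 + 319 = 624.
Iteration 6: 319 < 642 holds -> x = 319 * 2 + 1 = 639, total = 624 + 639 = 1263.
Iteration 7: 639 < 642 holds -> x = 639 * 2 + 1 = 1279, total = 1263 + 1279 = 2542.
Iteration 8: 1279 < 642 fails; recursion stops.
SUM(total) = 9 + 28 + 67 + 146 + 305 + 624 + 1263 + 2542 = 4984.

4984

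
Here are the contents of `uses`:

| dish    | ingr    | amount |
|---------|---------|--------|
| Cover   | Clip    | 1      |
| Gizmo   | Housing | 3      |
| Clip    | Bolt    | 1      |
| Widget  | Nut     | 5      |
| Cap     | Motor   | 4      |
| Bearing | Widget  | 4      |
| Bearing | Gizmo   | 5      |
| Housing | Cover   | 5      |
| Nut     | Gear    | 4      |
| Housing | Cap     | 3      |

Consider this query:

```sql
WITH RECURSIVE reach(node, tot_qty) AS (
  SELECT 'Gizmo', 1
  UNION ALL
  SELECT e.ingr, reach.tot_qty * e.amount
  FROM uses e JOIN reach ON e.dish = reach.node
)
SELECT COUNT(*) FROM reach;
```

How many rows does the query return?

Base: (Gizmo, tot_qty=1).
Iteration 1: components of {Gizmo} -> Housing = 1*3 = 3.
Iteration 2: components of {Housing} -> Cap = 3*3 = 9, Cover = 3*5 = 15.
Iteration 3: components of {Cap,Cover} -> Clip = 15*1 = 15, Motor = 9*4 = 36.
Iteration 4: components of {Clip,Motor} -> Bolt = 15*1 = 15.
Iteration 5: no further components; recursion stops.
Total rows emitted: 7.

7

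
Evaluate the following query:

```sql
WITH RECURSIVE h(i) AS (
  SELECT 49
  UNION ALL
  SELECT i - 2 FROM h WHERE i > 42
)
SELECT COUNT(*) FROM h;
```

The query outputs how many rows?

Base: i=49.
Iteration 1: 49 > 42 holds -> i = 49 - 2 = 47.
Iteration 2: 47 > 42 holds -> i = 47 - 2 = 45.
Iteration 3: 45 > 42 holds -> i = 45 - 2 = 43.
Iteration 4: 43 > 42 holds -> i = 43 - 2 = 41.
Iteration 5: 41 > 42 fails; recursion stops.
Total rows emitted: 5.

5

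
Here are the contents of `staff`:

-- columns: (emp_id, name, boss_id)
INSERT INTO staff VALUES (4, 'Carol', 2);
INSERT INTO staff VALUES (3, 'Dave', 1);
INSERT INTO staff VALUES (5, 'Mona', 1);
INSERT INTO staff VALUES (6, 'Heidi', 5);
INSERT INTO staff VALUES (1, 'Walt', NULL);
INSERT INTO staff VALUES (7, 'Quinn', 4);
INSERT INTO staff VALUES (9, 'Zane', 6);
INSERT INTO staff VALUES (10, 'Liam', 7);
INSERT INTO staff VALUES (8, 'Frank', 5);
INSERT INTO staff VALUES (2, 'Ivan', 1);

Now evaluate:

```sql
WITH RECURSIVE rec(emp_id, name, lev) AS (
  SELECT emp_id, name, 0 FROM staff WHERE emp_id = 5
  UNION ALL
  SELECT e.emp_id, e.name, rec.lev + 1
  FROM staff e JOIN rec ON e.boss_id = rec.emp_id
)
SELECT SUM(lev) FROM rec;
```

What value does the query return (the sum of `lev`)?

Base: emp_id=5 (Mona) at lev 0.
Iteration 1: rows with boss_id in {5} -> Heidi (id 6, lev 1), Frank (id 8, lev 1).
Iteration 2: rows with boss_id in {6,8} -> Zane (id 9, lev 2).
Iteration 3: no rows with boss_id in {9}; recursion stops.
SUM(lev) = 0 + 1 + 1 + 2 = 4.

4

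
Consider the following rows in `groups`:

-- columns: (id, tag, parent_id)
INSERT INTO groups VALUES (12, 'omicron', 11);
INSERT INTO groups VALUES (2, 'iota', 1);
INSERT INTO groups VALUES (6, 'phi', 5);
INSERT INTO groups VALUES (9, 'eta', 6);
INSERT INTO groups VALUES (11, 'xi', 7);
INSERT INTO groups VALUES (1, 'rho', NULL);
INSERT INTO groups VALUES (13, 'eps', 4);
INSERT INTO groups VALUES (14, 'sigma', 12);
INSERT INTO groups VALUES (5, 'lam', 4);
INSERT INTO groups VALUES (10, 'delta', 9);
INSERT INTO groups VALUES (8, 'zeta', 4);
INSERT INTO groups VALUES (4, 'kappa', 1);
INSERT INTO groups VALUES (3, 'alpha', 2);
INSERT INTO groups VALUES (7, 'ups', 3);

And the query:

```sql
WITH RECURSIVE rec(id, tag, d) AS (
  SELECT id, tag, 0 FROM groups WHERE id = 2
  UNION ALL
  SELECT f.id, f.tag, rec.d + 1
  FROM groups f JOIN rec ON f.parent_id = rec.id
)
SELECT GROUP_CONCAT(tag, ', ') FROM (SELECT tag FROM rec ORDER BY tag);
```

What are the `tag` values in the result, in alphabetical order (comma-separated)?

Base: id=2 (iota) at d 0.
Iteration 1: rows with parent_id in {2} -> alpha (id 3, d 1).
Iteration 2: rows with parent_id in {3} -> ups (id 7, d 2).
Iteration 3: rows with parent_id in {7} -> xi (id 11, d 3).
Iteration 4: rows with parent_id in {11} -> omicron (id 12, d 4).
Iteration 5: rows with parent_id in {12} -> sigma (id 14, d 5).
Iteration 6: no rows with parent_id in {14}; recursion stops.

alpha, iota, omicron, sigma, ups, xi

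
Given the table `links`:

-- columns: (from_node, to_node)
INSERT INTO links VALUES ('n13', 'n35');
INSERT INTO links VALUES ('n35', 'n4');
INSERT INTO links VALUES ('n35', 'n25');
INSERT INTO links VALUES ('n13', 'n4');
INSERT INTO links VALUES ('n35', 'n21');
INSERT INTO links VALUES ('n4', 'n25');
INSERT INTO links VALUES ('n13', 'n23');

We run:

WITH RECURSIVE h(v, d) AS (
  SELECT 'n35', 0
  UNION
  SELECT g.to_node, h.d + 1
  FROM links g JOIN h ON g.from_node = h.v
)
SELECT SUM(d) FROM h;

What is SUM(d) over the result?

Base: (n35, d=0).
Iteration 1: edges from {n35} -> (n21, d=1), (n25, d=1), (n4, d=1).
Iteration 2: edges from {n21,n25,n4} -> (n25, d=2).
Iteration 3: no outgoing edges from {n25}; recursion stops.
SUM(d) = 0 + 1 + 1 + 1 + 2 = 5.

5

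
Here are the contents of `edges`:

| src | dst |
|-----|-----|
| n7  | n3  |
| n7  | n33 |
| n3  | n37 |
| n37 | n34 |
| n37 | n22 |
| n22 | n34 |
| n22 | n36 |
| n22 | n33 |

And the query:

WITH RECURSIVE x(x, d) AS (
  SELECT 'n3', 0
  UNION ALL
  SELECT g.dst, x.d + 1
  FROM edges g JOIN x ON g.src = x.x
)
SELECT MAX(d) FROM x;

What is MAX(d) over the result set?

3

Base: (n3, d=0).
Iteration 1: edges from {n3} -> (n37, d=1).
Iteration 2: edges from {n37} -> (n22, d=2), (n34, d=2).
Iteration 3: edges from {n22,n34} -> (n33, d=3), (n34, d=3), (n36, d=3).
Iteration 4: no outgoing edges from {n33,n34,n36}; recursion stops.
d values: 0, 1, 2, 2, 3, 3, 3; the maximum is 3.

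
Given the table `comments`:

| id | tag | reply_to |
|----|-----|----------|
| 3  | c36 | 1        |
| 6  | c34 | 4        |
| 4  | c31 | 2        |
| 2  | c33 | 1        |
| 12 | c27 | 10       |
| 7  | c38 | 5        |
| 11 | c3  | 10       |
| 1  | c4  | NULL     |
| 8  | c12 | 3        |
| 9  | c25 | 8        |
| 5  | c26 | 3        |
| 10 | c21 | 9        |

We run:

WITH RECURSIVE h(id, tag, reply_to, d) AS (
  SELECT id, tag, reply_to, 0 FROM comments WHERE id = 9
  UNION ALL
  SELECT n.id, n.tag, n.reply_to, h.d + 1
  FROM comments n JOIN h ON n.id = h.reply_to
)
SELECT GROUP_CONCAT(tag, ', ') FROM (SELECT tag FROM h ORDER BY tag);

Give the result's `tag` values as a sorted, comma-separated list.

Base: id=9 (c25), reply_to=8, d 0.
Iteration 1: join on id=8 -> c12 (id 8, reply_to=3, d 1).
Iteration 2: join on id=3 -> c36 (id 3, reply_to=1, d 2).
Iteration 3: join on id=1 -> c4 (id 1, reply_to=NULL, d 3).
Iteration 4: reply_to is NULL; no match; recursion stops.

c12, c25, c36, c4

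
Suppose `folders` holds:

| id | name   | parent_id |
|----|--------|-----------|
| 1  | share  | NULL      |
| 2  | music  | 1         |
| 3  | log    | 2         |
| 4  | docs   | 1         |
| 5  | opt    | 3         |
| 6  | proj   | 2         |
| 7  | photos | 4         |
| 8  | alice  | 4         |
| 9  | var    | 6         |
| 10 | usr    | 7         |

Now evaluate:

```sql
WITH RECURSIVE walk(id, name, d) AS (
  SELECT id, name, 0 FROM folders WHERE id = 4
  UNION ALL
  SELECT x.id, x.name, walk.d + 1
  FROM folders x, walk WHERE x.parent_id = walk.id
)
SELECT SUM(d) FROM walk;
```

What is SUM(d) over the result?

4

Base: id=4 (docs) at d 0.
Iteration 1: rows with parent_id in {4} -> photos (id 7, d 1), alice (id 8, d 1).
Iteration 2: rows with parent_id in {7,8} -> usr (id 10, d 2).
Iteration 3: no rows with parent_id in {10}; recursion stops.
SUM(d) = 0 + 1 + 1 + 2 = 4.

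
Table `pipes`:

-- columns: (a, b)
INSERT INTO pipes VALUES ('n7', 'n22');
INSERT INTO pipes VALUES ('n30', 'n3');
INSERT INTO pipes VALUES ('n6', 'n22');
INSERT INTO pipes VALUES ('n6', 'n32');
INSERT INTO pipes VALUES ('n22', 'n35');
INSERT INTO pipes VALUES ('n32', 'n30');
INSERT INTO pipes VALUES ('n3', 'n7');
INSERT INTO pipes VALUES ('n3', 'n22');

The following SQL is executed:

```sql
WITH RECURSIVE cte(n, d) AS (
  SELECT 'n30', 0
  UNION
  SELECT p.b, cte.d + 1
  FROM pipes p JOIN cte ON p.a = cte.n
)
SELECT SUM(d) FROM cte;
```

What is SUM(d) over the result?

Base: (n30, d=0).
Iteration 1: edges from {n30} -> (n3, d=1).
Iteration 2: edges from {n3} -> (n22, d=2), (n7, d=2).
Iteration 3: edges from {n22,n7} -> (n22, d=3), (n35, d=3).
Iteration 4: edges from {n22,n35} -> (n35, d=4).
Iteration 5: no outgoing edges from {n35}; recursion stops.
SUM(d) = 0 + 1 + 2 + 2 + 3 + 3 + 4 = 15.

15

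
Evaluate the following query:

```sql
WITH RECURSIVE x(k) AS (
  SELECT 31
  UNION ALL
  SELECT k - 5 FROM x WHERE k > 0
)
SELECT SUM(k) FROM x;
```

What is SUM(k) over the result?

108

Base: k=31.
Iteration 1: 31 > 0 holds -> k = 31 - 5 = 26.
Iteration 2: 26 > 0 holds -> k = 26 - 5 = 21.
Iteration 3: 21 > 0 holds -> k = 21 - 5 = 16.
Iteration 4: 16 > 0 holds -> k = 16 - 5 = 11.
Iteration 5: 11 > 0 holds -> k = 11 - 5 = 6.
Iteration 6: 6 > 0 holds -> k = 6 - 5 = 1.
Iteration 7: 1 > 0 holds -> k = 1 - 5 = -4.
Iteration 8: -4 > 0 fails; recursion stops.
SUM(k) = 31 + 26 + 21 + 16 + 11 + 6 + 1 + -4 = 108.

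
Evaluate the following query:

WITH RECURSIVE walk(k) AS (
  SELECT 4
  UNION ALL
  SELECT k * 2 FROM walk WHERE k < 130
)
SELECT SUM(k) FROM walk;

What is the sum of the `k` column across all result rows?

508

Base: k=4.
Iteration 1: 4 < 130 holds -> k = 4 * 2 = 8.
Iteration 2: 8 < 130 holds -> k = 8 * 2 = 16.
Iteration 3: 16 < 130 holds -> k = 16 * 2 = 32.
Iteration 4: 32 < 130 holds -> k = 32 * 2 = 64.
Iteration 5: 64 < 130 holds -> k = 64 * 2 = 128.
Iteration 6: 128 < 130 holds -> k = 128 * 2 = 256.
Iteration 7: 256 < 130 fails; recursion stops.
SUM(k) = 4 + 8 + 16 + 32 + 64 + 128 + 256 = 508.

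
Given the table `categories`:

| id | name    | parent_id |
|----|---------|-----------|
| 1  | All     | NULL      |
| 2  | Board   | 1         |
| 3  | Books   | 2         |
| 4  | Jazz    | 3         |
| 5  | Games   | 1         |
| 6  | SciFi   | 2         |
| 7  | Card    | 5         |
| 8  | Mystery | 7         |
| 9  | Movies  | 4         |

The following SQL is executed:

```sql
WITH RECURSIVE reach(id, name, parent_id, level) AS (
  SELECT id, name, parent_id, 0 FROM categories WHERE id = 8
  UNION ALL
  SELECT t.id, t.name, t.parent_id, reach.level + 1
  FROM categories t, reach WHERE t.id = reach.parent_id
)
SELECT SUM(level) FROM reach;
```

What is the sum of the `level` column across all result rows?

6

Base: id=8 (Mystery), parent_id=7, level 0.
Iteration 1: join on id=7 -> Card (id 7, parent_id=5, level 1).
Iteration 2: join on id=5 -> Games (id 5, parent_id=1, level 2).
Iteration 3: join on id=1 -> All (id 1, parent_id=NULL, level 3).
Iteration 4: parent_id is NULL; no match; recursion stops.
SUM(level) = 0 + 1 + 2 + 3 = 6.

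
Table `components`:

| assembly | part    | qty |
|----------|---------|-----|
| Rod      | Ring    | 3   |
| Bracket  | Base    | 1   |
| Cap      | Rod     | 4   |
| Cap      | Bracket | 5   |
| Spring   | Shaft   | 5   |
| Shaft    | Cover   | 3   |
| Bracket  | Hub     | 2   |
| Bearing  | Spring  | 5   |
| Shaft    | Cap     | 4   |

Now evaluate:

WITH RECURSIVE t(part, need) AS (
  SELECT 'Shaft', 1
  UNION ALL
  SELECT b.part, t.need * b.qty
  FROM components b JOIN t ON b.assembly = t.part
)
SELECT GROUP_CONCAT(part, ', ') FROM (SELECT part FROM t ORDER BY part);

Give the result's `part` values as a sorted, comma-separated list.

Base: (Shaft, need=1).
Iteration 1: components of {Shaft} -> Cap = 1*4 = 4, Cover = 1*3 = 3.
Iteration 2: components of {Cap,Cover} -> Bracket = 4*5 = 20, Rod = 4*4 = 16.
Iteration 3: components of {Bracket,Rod} -> Base = 20*1 = 20, Hub = 20*2 = 40, Ring = 16*3 = 48.
Iteration 4: no further components; recursion stops.

Base, Bracket, Cap, Cover, Hub, Ring, Rod, Shaft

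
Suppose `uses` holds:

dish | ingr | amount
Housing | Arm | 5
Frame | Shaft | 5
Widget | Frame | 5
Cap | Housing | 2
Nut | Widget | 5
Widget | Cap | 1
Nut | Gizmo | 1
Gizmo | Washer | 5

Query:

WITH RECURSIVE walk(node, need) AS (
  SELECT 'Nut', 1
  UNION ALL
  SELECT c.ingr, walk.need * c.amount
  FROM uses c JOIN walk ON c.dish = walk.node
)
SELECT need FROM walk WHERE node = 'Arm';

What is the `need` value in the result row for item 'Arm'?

50

Base: (Nut, need=1).
Iteration 1: components of {Nut} -> Gizmo = 1*1 = 1, Widget = 1*5 = 5.
Iteration 2: components of {Gizmo,Widget} -> Cap = 5*1 = 5, Frame = 5*5 = 25, Washer = 1*5 = 5.
Iteration 3: components of {Cap,Frame,Washer} -> Housing = 5*2 = 10, Shaft = 25*5 = 125.
Iteration 4: components of {Housing,Shaft} -> Arm = 10*5 = 50.
Iteration 5: no further components; recursion stops.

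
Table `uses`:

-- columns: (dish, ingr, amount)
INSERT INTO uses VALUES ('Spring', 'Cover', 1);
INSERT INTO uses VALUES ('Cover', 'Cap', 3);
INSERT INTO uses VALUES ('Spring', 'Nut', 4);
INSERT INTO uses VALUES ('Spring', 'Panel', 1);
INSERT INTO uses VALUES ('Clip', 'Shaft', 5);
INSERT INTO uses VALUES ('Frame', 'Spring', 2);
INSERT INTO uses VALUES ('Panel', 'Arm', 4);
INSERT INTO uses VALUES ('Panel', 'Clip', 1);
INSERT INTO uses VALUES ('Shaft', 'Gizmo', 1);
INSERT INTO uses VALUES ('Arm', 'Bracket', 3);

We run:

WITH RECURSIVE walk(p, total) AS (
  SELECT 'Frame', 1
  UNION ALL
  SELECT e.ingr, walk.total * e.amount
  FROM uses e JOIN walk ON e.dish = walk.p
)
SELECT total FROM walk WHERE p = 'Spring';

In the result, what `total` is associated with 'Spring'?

Base: (Frame, total=1).
Iteration 1: components of {Frame} -> Spring = 1*2 = 2.
Iteration 2: components of {Spring} -> Cover = 2*1 = 2, Nut = 2*4 = 8, Panel = 2*1 = 2.
Iteration 3: components of {Cover,Nut,Panel} -> Arm = 2*4 = 8, Cap = 2*3 = 6, Clip = 2*1 = 2.
Iteration 4: components of {Arm,Cap,Clip} -> Bracket = 8*3 = 24, Shaft = 2*5 = 10.
Iteration 5: components of {Bracket,Shaft} -> Gizmo = 10*1 = 10.
Iteration 6: no further components; recursion stops.

2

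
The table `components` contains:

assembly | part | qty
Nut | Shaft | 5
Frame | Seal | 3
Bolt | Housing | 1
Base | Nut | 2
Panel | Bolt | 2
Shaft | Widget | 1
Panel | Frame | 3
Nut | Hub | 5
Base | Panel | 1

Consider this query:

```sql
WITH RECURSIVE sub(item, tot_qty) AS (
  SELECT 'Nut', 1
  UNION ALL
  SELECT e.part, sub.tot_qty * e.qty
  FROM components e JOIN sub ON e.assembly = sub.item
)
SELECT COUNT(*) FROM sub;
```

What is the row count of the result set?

4

Base: (Nut, tot_qty=1).
Iteration 1: components of {Nut} -> Hub = 1*5 = 5, Shaft = 1*5 = 5.
Iteration 2: components of {Hub,Shaft} -> Widget = 5*1 = 5.
Iteration 3: no further components; recursion stops.
Total rows emitted: 4.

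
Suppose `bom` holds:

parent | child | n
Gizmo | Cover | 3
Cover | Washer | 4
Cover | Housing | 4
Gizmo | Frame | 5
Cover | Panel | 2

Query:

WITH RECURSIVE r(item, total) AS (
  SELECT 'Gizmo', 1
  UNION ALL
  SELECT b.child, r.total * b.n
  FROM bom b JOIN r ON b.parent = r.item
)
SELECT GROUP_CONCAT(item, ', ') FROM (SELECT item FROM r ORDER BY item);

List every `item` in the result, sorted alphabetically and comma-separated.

Base: (Gizmo, total=1).
Iteration 1: components of {Gizmo} -> Cover = 1*3 = 3, Frame = 1*5 = 5.
Iteration 2: components of {Cover,Frame} -> Housing = 3*4 = 12, Panel = 3*2 = 6, Washer = 3*4 = 12.
Iteration 3: no further components; recursion stops.

Cover, Frame, Gizmo, Housing, Panel, Washer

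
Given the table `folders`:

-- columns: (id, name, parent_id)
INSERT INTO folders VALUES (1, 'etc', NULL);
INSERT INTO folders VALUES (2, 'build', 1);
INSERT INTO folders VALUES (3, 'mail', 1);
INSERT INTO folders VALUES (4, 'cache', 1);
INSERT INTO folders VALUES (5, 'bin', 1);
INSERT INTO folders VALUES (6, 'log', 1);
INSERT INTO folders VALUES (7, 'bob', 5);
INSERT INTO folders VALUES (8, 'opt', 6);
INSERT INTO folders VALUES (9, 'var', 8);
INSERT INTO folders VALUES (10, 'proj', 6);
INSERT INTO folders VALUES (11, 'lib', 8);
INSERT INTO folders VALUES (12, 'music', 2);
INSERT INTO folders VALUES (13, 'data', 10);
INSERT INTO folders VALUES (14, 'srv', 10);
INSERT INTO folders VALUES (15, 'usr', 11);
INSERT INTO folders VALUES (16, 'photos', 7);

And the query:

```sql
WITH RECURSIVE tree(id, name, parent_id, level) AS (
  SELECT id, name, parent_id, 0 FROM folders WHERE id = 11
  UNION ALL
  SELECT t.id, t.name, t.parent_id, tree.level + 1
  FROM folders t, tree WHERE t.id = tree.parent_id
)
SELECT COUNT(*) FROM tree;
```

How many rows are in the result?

4

Base: id=11 (lib), parent_id=8, level 0.
Iteration 1: join on id=8 -> opt (id 8, parent_id=6, level 1).
Iteration 2: join on id=6 -> log (id 6, parent_id=1, level 2).
Iteration 3: join on id=1 -> etc (id 1, parent_id=NULL, level 3).
Iteration 4: parent_id is NULL; no match; recursion stops.
Total rows emitted: 4.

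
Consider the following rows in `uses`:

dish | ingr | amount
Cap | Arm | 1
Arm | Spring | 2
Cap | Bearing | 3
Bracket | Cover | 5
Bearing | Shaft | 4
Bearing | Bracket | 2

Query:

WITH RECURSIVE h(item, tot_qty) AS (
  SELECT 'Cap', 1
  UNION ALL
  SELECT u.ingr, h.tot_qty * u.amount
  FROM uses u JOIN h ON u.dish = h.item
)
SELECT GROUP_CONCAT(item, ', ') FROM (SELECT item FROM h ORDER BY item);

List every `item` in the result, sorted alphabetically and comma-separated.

Base: (Cap, tot_qty=1).
Iteration 1: components of {Cap} -> Arm = 1*1 = 1, Bearing = 1*3 = 3.
Iteration 2: components of {Arm,Bearing} -> Bracket = 3*2 = 6, Shaft = 3*4 = 12, Spring = 1*2 = 2.
Iteration 3: components of {Bracket,Shaft,Spring} -> Cover = 6*5 = 30.
Iteration 4: no further components; recursion stops.

Arm, Bearing, Bracket, Cap, Cover, Shaft, Spring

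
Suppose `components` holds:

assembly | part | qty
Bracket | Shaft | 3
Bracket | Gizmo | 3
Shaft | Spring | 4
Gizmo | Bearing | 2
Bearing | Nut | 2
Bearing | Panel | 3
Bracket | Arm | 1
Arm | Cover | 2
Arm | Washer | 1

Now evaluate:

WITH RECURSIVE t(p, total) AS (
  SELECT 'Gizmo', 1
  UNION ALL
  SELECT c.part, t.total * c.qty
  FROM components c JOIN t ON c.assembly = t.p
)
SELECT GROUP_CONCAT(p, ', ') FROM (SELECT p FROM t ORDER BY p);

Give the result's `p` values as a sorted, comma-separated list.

Base: (Gizmo, total=1).
Iteration 1: components of {Gizmo} -> Bearing = 1*2 = 2.
Iteration 2: components of {Bearing} -> Nut = 2*2 = 4, Panel = 2*3 = 6.
Iteration 3: no further components; recursion stops.

Bearing, Gizmo, Nut, Panel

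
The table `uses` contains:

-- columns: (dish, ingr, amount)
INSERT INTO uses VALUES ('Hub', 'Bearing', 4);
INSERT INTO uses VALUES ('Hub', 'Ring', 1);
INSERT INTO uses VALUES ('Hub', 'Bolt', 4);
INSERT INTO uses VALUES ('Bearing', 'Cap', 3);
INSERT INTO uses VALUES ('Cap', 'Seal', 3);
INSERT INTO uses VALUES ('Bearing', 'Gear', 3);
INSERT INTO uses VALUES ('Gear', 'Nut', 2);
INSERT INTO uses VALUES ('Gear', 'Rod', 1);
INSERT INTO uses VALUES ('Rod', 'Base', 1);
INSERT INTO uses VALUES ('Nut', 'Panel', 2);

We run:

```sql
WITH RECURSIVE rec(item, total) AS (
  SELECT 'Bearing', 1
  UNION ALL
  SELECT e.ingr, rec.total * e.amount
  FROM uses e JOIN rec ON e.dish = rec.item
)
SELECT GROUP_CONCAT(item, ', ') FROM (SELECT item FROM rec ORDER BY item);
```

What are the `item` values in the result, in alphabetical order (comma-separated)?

Base: (Bearing, total=1).
Iteration 1: components of {Bearing} -> Cap = 1*3 = 3, Gear = 1*3 = 3.
Iteration 2: components of {Cap,Gear} -> Nut = 3*2 = 6, Rod = 3*1 = 3, Seal = 3*3 = 9.
Iteration 3: components of {Nut,Rod,Seal} -> Base = 3*1 = 3, Panel = 6*2 = 12.
Iteration 4: no further components; recursion stops.

Base, Bearing, Cap, Gear, Nut, Panel, Rod, Seal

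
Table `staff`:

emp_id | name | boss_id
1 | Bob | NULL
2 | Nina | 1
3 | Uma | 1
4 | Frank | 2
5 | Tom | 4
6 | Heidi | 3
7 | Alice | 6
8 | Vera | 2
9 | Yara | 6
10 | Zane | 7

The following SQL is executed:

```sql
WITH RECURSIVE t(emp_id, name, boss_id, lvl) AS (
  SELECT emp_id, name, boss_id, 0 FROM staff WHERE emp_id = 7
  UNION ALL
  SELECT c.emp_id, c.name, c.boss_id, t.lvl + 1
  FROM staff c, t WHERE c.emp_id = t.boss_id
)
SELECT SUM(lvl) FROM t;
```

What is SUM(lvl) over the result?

6

Base: emp_id=7 (Alice), boss_id=6, lvl 0.
Iteration 1: join on emp_id=6 -> Heidi (id 6, boss_id=3, lvl 1).
Iteration 2: join on emp_id=3 -> Uma (id 3, boss_id=1, lvl 2).
Iteration 3: join on emp_id=1 -> Bob (id 1, boss_id=NULL, lvl 3).
Iteration 4: boss_id is NULL; no match; recursion stops.
SUM(lvl) = 0 + 1 + 2 + 3 = 6.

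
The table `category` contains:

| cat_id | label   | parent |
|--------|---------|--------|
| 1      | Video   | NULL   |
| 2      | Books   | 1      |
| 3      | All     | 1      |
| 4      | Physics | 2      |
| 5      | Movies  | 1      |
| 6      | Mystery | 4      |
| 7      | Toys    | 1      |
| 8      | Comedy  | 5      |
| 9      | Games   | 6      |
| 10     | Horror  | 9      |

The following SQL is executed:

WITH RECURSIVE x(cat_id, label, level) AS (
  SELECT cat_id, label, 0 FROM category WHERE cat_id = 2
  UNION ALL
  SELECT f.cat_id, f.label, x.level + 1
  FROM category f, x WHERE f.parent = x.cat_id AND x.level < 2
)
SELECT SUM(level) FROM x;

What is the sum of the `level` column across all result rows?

Base: cat_id=2 (Books) at level 0.
Iteration 1: rows with parent in {2} -> Physics (id 4, level 1).
Iteration 2: rows with parent in {4} -> Mystery (id 6, level 2).
Iteration 3: level < 2 fails for all current rows; recursion stops.
SUM(level) = 0 + 1 + 2 = 3.

3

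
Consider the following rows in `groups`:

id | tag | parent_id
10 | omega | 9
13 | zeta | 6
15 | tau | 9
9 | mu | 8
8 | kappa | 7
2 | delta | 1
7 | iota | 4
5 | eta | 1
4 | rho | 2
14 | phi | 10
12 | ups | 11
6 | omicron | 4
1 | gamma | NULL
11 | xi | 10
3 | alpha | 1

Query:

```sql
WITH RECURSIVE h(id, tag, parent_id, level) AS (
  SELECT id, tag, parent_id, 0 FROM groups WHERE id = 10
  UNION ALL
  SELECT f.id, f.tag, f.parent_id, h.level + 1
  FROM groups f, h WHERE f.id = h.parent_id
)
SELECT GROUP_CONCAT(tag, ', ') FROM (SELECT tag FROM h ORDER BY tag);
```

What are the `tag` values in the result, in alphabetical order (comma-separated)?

Base: id=10 (omega), parent_id=9, level 0.
Iteration 1: join on id=9 -> mu (id 9, parent_id=8, level 1).
Iteration 2: join on id=8 -> kappa (id 8, parent_id=7, level 2).
Iteration 3: join on id=7 -> iota (id 7, parent_id=4, level 3).
Iteration 4: join on id=4 -> rho (id 4, parent_id=2, level 4).
Iteration 5: join on id=2 -> delta (id 2, parent_id=1, level 5).
Iteration 6: join on id=1 -> gamma (id 1, parent_id=NULL, level 6).
Iteration 7: parent_id is NULL; no match; recursion stops.

delta, gamma, iota, kappa, mu, omega, rho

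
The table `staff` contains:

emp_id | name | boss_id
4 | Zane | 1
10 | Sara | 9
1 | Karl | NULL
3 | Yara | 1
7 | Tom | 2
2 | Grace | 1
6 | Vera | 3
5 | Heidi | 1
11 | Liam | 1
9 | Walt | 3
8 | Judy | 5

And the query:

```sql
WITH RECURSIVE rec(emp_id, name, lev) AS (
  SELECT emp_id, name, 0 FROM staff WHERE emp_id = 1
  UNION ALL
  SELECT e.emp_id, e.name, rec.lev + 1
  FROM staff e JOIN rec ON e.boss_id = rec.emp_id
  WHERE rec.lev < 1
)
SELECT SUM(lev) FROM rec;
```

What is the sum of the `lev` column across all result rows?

5

Base: emp_id=1 (Karl) at lev 0.
Iteration 1: rows with boss_id in {1} -> Grace (id 2, lev 1), Yara (id 3, lev 1), Zane (id 4, lev 1), Heidi (id 5, lev 1), Liam (id 11, lev 1).
Iteration 2: lev < 1 fails for all current rows; recursion stops.
SUM(lev) = 0 + 1 + 1 + 1 + 1 + 1 = 5.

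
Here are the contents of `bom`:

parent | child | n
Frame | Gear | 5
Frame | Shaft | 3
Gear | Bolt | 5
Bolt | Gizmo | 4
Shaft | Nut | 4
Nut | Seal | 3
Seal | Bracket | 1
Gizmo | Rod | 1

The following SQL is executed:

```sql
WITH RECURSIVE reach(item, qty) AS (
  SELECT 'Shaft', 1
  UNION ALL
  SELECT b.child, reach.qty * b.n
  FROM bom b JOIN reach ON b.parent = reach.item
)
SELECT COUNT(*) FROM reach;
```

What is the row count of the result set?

Base: (Shaft, qty=1).
Iteration 1: components of {Shaft} -> Nut = 1*4 = 4.
Iteration 2: components of {Nut} -> Seal = 4*3 = 12.
Iteration 3: components of {Seal} -> Bracket = 12*1 = 12.
Iteration 4: no further components; recursion stops.
Total rows emitted: 4.

4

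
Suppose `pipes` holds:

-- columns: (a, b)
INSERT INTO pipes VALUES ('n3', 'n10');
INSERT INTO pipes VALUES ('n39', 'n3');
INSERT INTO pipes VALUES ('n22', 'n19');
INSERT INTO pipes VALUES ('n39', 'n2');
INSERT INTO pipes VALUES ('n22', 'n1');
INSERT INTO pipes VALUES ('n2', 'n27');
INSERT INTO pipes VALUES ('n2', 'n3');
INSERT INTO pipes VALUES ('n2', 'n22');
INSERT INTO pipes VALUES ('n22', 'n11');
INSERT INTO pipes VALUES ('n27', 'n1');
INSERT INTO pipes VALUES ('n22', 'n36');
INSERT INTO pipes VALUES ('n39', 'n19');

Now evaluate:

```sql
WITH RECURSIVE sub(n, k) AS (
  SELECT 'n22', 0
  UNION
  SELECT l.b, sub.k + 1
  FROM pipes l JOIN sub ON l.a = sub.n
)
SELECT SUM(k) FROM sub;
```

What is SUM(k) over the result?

4

Base: (n22, k=0).
Iteration 1: edges from {n22} -> (n1, k=1), (n11, k=1), (n19, k=1), (n36, k=1).
Iteration 2: no outgoing edges from {n1,n11,n19,n36}; recursion stops.
SUM(k) = 0 + 1 + 1 + 1 + 1 = 4.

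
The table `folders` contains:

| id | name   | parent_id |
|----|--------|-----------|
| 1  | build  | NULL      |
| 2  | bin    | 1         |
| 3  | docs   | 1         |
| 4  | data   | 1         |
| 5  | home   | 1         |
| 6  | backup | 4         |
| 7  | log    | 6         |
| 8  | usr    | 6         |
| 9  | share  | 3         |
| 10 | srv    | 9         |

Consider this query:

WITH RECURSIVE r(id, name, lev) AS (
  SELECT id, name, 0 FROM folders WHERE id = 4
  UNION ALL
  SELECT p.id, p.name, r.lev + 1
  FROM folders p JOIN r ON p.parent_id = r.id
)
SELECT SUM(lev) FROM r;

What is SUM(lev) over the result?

Base: id=4 (data) at lev 0.
Iteration 1: rows with parent_id in {4} -> backup (id 6, lev 1).
Iteration 2: rows with parent_id in {6} -> log (id 7, lev 2), usr (id 8, lev 2).
Iteration 3: no rows with parent_id in {7,8}; recursion stops.
SUM(lev) = 0 + 1 + 2 + 2 = 5.

5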